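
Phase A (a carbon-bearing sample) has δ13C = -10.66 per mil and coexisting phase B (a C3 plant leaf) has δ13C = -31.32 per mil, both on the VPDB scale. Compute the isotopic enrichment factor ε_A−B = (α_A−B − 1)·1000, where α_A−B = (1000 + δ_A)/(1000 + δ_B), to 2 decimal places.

21.33 per mil

α_A−B = (1000 + -10.66) / (1000 + -31.32) = 989.34 / 968.68 = 1.021328
ε_A−B = (1.021328 − 1) × 1000 = 21.328 per mil
(The approximation ε ≈ δ_A − δ_B would give 20.66 per mil.)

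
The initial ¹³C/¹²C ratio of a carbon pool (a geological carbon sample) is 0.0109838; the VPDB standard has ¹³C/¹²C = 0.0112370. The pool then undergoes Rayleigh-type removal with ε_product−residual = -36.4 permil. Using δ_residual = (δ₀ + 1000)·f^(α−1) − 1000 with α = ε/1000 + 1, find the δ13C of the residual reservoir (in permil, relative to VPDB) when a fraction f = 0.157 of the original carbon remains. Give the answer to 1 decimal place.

45.6 permil

δ₀ = (0.0109838/0.0112370 − 1)×1000 = (0.977467 − 1)×1000 = -22.533 permil
α − 1 = ε/1000 = -0.0364
f^(α−1) = 0.157^(-0.0364) = 1.069718
δ_res = (-22.533 + 1000) × 1.069718 − 1000 = 1045.614 − 1000 = 45.61 permil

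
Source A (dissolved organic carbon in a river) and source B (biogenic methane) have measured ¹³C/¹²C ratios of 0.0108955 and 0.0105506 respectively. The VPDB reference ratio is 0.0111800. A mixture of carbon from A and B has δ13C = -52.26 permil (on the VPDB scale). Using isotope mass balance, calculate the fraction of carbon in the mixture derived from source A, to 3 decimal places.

0.131

δ_A = (0.0108955/0.0111800 − 1)×1000 = (0.974553 − 1)×1000 = -25.447 permil
δ_B = (0.0105506/0.0111800 − 1)×1000 = (0.943703 − 1)×1000 = -56.297 permil
f_A = (δ_mix − δ_B)/(δ_A − δ_B) = (-52.26 − (-56.297))/(-25.447 − (-56.297))
f_A = 4.037 / 30.850 = 0.1309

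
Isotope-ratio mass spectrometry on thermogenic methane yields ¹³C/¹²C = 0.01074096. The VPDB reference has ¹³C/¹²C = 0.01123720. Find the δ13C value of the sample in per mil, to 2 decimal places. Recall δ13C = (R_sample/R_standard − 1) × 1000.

δ13C = (R_sample / R_standard − 1) × 1000
R_sample / R_standard = 0.01074096 / 0.01123720 = 0.955840
δ13C = (0.955840 − 1) × 1000 = -44.160 per mil

-44.16 per mil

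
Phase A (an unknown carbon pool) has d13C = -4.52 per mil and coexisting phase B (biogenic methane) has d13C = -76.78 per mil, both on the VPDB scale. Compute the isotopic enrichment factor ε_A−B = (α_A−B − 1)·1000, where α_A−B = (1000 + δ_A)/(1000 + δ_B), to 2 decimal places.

α_A−B = (1000 + -4.52) / (1000 + -76.78) = 995.48 / 923.22 = 1.078270
ε_A−B = (1.078270 − 1) × 1000 = 78.270 per mil
(The approximation ε ≈ δ_A − δ_B would give 72.26 per mil.)

78.27 per mil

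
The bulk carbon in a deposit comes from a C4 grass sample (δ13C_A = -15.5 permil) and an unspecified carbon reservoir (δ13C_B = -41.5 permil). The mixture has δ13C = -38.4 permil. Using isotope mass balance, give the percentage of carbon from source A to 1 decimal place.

11.9%

δ_mix = f_A·δ_A + (1 − f_A)·δ_B  ⇒  f_A = (δ_mix − δ_B)/(δ_A − δ_B)
f_A = (-38.4 − (-41.5)) / (-15.5 − (-41.5))
f_A = 3.1 / 26.0 = 0.1192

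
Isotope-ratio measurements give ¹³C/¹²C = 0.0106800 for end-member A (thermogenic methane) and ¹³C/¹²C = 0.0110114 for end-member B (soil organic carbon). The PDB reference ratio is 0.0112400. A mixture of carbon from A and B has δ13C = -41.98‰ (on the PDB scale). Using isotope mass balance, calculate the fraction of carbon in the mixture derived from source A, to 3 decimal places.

δ_A = (0.0106800/0.0112400 − 1)×1000 = (0.950178 − 1)×1000 = -49.822‰
δ_B = (0.0110114/0.0112400 − 1)×1000 = (0.979662 − 1)×1000 = -20.338‰
f_A = (δ_mix − δ_B)/(δ_A − δ_B) = (-41.98 − (-20.338))/(-49.822 − (-20.338))
f_A = -21.642 / -29.484 = 0.7340

0.734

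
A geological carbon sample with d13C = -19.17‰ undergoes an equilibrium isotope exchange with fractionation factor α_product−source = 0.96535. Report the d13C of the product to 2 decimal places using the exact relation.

-53.16‰

δ_product = (δ_source + 1000)·α − 1000
δ_product = (-19.17 + 1000) × 0.96535 − 1000
δ_product = 946.844 − 1000 = -53.156‰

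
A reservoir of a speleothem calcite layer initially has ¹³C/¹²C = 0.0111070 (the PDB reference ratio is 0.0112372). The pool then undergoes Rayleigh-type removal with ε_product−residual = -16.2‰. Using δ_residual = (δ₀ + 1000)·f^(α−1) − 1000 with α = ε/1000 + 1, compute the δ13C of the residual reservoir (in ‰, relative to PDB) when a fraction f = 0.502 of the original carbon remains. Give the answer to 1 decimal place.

-0.5‰

δ₀ = (0.0111070/0.0112372 − 1)×1000 = (0.988413 − 1)×1000 = -11.587‰
α − 1 = ε/1000 = -0.0162
f^(α−1) = 0.502^(-0.0162) = 1.011227
δ_res = (-11.587 + 1000) × 1.011227 − 1000 = 999.510 − 1000 = -0.49‰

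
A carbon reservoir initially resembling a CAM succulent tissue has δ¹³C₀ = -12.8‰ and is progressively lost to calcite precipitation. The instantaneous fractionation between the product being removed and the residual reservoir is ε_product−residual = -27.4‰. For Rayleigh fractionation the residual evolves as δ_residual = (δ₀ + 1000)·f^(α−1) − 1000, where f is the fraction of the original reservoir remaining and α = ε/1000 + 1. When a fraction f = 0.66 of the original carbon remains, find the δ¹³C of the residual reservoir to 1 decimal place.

Rayleigh residual: δ_res = (δ₀ + 1000)·f^(α−1) − 1000
α = ε/1000 + 1 = 0.97260, so α − 1 = -0.02740
f^(α−1) = 0.66^(-0.02740) = 1.011450
δ_res = (-12.8 + 1000) × 1.011450 − 1000 = 998.504 − 1000 = -1.50‰

-1.5‰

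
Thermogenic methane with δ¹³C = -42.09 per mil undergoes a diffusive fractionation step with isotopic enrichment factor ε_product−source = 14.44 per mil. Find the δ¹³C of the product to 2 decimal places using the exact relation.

-28.26 per mil

To first order, δ_product ≈ δ_source + ε = -27.65 per mil.
Exactly, δ_product = (δ_source + 1000)·(ε/1000 + 1) − 1000.
δ_product = (-42.09 + 1000) × (14.44/1000 + 1) − 1000
δ_product = -28.258 per mil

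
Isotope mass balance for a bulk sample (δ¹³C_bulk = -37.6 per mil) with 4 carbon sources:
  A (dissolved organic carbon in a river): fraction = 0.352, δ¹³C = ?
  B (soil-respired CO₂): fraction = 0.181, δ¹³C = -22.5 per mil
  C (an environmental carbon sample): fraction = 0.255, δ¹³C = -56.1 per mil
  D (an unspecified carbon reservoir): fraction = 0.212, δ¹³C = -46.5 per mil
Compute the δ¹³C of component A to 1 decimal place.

Isotope mass balance: δ_bulk = Σ fᵢ·δᵢ.
-37.6 = 0.352×δ_A + 0.181×(-22.5) + 0.255×(-56.1) + 0.212×(-46.5)
0.352·δ_A = -37.6 − (-28.236) = -9.364
δ_A = -9.364 / 0.352 = -26.60 per mil

-26.6 per mil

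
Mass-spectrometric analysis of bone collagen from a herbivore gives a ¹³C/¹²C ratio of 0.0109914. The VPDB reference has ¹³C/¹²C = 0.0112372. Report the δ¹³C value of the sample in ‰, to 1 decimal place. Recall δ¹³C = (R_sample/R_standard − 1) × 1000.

δ¹³C = (R_sample / R_standard − 1) × 1000
R_sample / R_standard = 0.0109914 / 0.0112372 = 0.978126
δ¹³C = (0.978126 − 1) × 1000 = -21.87‰

-21.9‰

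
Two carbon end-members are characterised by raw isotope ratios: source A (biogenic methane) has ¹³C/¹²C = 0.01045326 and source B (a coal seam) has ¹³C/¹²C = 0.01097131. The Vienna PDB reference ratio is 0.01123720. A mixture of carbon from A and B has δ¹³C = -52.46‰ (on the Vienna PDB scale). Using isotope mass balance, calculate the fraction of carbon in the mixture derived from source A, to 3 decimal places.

0.625

δ_A = (0.01045326/0.01123720 − 1)×1000 = (0.930237 − 1)×1000 = -69.763‰
δ_B = (0.01097131/0.01123720 − 1)×1000 = (0.976338 − 1)×1000 = -23.662‰
f_A = (δ_mix − δ_B)/(δ_A − δ_B) = (-52.46 − (-23.662))/(-69.763 − (-23.662))
f_A = -28.798 / -46.101 = 0.6247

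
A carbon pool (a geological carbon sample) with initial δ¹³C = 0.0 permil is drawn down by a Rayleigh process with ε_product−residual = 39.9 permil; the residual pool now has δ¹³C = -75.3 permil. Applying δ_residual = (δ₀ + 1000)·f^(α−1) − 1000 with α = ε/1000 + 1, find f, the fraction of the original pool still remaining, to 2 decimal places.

α − 1 = ε/1000 = 0.0399
(δ_res + 1000)/(δ₀ + 1000) = (-75.3 + 1000)/(0.0 + 1000) = 924.7/1000.0 = 0.924700
f = 0.924700^(1/0.0399) = exp(ln(0.924700)/0.0399) = exp(-0.07829/0.0399)
f = exp(-1.9621) = 0.1406

0.14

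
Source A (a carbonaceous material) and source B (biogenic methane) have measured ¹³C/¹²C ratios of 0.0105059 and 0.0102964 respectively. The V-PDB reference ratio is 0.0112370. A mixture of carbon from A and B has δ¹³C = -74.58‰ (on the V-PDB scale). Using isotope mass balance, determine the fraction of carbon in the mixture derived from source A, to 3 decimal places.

0.489

δ_A = (0.0105059/0.0112370 − 1)×1000 = (0.934938 − 1)×1000 = -65.062‰
δ_B = (0.0102964/0.0112370 − 1)×1000 = (0.916294 − 1)×1000 = -83.706‰
f_A = (δ_mix − δ_B)/(δ_A − δ_B) = (-74.58 − (-83.706))/(-65.062 − (-83.706))
f_A = 9.126 / 18.644 = 0.4895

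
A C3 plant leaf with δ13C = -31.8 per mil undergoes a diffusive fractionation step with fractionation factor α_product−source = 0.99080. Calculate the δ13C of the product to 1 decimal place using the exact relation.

-40.7 per mil

δ_product = (δ_source + 1000)·α − 1000
δ_product = (-31.8 + 1000) × 0.99080 − 1000
δ_product = 959.293 − 1000 = -40.71 per mil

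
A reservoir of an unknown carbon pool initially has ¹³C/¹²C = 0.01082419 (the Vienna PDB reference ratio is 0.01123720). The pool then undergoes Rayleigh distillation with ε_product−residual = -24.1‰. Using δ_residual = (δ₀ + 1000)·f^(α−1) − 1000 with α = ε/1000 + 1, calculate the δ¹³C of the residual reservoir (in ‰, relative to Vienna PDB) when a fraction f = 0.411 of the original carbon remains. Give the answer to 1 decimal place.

δ₀ = (0.01082419/0.01123720 − 1)×1000 = (0.963246 − 1)×1000 = -36.754‰
α − 1 = ε/1000 = -0.0241
f^(α−1) = 0.411^(-0.0241) = 1.021660
δ_res = (-36.754 + 1000) × 1.021660 − 1000 = 984.110 − 1000 = -15.89‰

-15.9‰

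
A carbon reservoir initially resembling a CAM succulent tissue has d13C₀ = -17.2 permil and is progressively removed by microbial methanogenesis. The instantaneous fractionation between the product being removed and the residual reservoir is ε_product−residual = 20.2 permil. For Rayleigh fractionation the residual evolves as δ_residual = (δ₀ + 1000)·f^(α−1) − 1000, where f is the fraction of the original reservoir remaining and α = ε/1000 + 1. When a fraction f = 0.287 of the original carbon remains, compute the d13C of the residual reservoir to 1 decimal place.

-41.7 permil

Rayleigh residual: δ_res = (δ₀ + 1000)·f^(α−1) − 1000
α = ε/1000 + 1 = 1.02020, so α − 1 = 0.02020
f^(α−1) = 0.287^(0.02020) = 0.975100
δ_res = (-17.2 + 1000) × 0.975100 − 1000 = 958.328 − 1000 = -41.67 permil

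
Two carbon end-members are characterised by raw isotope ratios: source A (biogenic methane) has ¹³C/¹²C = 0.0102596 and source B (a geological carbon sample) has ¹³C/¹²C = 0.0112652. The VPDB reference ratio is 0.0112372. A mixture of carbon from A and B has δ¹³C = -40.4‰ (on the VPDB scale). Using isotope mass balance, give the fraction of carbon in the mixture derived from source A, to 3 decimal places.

δ_A = (0.0102596/0.0112372 − 1)×1000 = (0.913003 − 1)×1000 = -86.997‰
δ_B = (0.0112652/0.0112372 − 1)×1000 = (1.002492 − 1)×1000 = 2.492‰
f_A = (δ_mix − δ_B)/(δ_A − δ_B) = (-40.4 − (2.492))/(-86.997 − (2.492))
f_A = -42.892 / -89.488 = 0.4793

0.479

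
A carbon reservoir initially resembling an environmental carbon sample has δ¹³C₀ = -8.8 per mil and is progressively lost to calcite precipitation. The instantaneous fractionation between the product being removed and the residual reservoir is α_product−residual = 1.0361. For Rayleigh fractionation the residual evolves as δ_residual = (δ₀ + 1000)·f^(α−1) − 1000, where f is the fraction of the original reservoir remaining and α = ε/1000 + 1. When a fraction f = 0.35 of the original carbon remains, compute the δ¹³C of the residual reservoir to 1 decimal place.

Rayleigh residual: δ_res = (δ₀ + 1000)·f^(α−1) − 1000
α − 1 = 0.03610
f^(α−1) = 0.35^(0.03610) = 0.962811
δ_res = (-8.8 + 1000) × 0.962811 − 1000 = 954.338 − 1000 = -45.66 per mil

-45.7 per mil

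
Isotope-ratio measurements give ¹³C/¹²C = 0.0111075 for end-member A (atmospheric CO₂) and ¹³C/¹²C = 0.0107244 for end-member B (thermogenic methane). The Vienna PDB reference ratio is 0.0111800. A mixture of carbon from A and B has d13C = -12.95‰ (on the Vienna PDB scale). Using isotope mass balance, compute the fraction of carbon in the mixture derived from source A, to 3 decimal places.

δ_A = (0.0111075/0.0111800 − 1)×1000 = (0.993515 − 1)×1000 = -6.485‰
δ_B = (0.0107244/0.0111800 − 1)×1000 = (0.959249 − 1)×1000 = -40.751‰
f_A = (δ_mix − δ_B)/(δ_A − δ_B) = (-12.95 − (-40.751))/(-6.485 − (-40.751))
f_A = 27.801 / 34.267 = 0.8113

0.811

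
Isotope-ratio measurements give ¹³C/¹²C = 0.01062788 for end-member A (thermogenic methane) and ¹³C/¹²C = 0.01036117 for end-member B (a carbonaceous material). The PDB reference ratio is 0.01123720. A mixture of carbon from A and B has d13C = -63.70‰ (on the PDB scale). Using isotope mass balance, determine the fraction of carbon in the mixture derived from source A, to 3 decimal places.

δ_A = (0.01062788/0.01123720 − 1)×1000 = (0.945777 − 1)×1000 = -54.223‰
δ_B = (0.01036117/0.01123720 − 1)×1000 = (0.922042 − 1)×1000 = -77.958‰
f_A = (δ_mix − δ_B)/(δ_A − δ_B) = (-63.70 − (-77.958))/(-54.223 − (-77.958))
f_A = 14.258 / 23.735 = 0.6007

0.601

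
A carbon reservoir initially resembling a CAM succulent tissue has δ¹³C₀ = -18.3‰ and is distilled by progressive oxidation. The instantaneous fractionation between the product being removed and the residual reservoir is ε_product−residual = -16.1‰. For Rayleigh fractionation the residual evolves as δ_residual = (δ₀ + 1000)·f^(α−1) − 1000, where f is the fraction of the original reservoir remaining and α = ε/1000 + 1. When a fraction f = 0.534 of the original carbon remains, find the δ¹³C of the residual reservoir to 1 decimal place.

Rayleigh residual: δ_res = (δ₀ + 1000)·f^(α−1) − 1000
α = ε/1000 + 1 = 0.98390, so α − 1 = -0.01610
f^(α−1) = 0.534^(-0.01610) = 1.010152
δ_res = (-18.3 + 1000) × 1.010152 − 1000 = 991.666 − 1000 = -8.33‰

-8.3‰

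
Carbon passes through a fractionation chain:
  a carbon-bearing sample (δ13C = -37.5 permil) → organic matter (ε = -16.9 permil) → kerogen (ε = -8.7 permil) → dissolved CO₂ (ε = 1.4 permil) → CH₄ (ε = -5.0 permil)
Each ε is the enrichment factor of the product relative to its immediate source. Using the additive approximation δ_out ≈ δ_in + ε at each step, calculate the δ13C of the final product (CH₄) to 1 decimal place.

step 1: δ ≈ -37.5 + (-16.9) = -54.4 permil
step 2: δ ≈ -54.4 + (-8.7) = -63.1 permil
step 3: δ ≈ -63.1 + (1.4) = -61.7 permil
step 4: δ ≈ -61.7 + (-5.0) = -66.7 permil

-66.7 permil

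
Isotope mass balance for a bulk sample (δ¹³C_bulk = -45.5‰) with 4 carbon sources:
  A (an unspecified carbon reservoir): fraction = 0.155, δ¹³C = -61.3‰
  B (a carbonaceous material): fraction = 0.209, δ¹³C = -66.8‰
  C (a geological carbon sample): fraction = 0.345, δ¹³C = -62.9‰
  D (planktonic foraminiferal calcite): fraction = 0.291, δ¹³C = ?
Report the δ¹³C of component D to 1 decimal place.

-1.2‰

Isotope mass balance: δ_bulk = Σ fᵢ·δᵢ.
-45.5 = 0.155×(-61.3) + 0.209×(-66.8) + 0.345×(-62.9) + 0.291×δ_D
0.291·δ_D = -45.5 − (-45.163) = -0.337
δ_D = -0.337 / 0.291 = -1.16‰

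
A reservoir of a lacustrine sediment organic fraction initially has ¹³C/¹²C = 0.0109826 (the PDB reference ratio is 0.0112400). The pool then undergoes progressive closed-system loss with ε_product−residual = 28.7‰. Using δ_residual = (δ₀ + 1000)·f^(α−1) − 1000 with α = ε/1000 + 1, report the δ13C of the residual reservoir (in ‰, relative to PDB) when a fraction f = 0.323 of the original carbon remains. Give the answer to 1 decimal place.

δ₀ = (0.0109826/0.0112400 − 1)×1000 = (0.977100 − 1)×1000 = -22.900‰
α − 1 = ε/1000 = 0.0287
f^(α−1) = 0.323^(0.0287) = 0.968086
δ_res = (-22.900 + 1000) × 0.968086 − 1000 = 945.917 − 1000 = -54.08‰

-54.1‰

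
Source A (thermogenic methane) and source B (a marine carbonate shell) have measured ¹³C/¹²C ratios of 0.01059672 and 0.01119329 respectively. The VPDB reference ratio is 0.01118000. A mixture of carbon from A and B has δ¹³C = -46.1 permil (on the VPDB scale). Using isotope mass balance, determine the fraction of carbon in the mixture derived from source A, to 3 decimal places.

δ_A = (0.01059672/0.01118000 − 1)×1000 = (0.947828 − 1)×1000 = -52.172 permil
δ_B = (0.01119329/0.01118000 − 1)×1000 = (1.001189 − 1)×1000 = 1.189 permil
f_A = (δ_mix − δ_B)/(δ_A − δ_B) = (-46.1 − (1.189))/(-52.172 − (1.189))
f_A = -47.289 / -53.360 = 0.8862

0.886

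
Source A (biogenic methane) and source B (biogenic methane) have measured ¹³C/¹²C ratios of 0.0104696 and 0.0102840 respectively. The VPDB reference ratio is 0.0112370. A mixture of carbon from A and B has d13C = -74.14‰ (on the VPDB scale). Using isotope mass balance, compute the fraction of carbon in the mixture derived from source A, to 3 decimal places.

δ_A = (0.0104696/0.0112370 − 1)×1000 = (0.931708 − 1)×1000 = -68.292‰
δ_B = (0.0102840/0.0112370 − 1)×1000 = (0.915191 − 1)×1000 = -84.809‰
f_A = (δ_mix − δ_B)/(δ_A − δ_B) = (-74.14 − (-84.809))/(-68.292 − (-84.809))
f_A = 10.669 / 16.517 = 0.6460

0.646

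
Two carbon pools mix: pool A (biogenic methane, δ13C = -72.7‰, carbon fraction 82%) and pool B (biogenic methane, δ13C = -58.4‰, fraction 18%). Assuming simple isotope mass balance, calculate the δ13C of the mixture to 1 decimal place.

-70.1‰

δ_mix = f_A·δ_A + f_B·δ_B
δ_mix = 0.82 × (-72.7) + 0.18 × (-58.4)
δ_mix = -59.61 + -10.51 = -70.13‰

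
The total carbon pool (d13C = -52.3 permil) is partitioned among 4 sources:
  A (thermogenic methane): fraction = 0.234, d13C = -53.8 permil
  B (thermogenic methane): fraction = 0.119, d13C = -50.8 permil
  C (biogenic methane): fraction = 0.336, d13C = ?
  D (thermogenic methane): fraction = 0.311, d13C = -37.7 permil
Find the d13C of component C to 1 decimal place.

-65.3 permil

Isotope mass balance: δ_bulk = Σ fᵢ·δᵢ.
-52.3 = 0.234×(-53.8) + 0.119×(-50.8) + 0.336×δ_C + 0.311×(-37.7)
0.336·δ_C = -52.3 − (-30.359) = -21.941
δ_C = -21.941 / 0.336 = -65.30 permil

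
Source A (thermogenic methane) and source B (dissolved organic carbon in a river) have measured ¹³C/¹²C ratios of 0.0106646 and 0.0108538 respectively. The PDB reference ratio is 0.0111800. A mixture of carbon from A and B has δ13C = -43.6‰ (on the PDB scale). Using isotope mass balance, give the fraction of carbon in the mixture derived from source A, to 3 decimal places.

0.852

δ_A = (0.0106646/0.0111800 − 1)×1000 = (0.953900 − 1)×1000 = -46.100‰
δ_B = (0.0108538/0.0111800 − 1)×1000 = (0.970823 − 1)×1000 = -29.177‰
f_A = (δ_mix − δ_B)/(δ_A − δ_B) = (-43.6 − (-29.177))/(-46.100 − (-29.177))
f_A = -14.423 / -16.923 = 0.8523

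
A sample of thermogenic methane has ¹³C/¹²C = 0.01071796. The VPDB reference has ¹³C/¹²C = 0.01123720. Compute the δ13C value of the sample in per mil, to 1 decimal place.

-46.2 per mil

δ13C = (R_sample / R_standard − 1) × 1000
R_sample / R_standard = 0.01071796 / 0.01123720 = 0.953793
δ13C = (0.953793 − 1) × 1000 = -46.21 per mil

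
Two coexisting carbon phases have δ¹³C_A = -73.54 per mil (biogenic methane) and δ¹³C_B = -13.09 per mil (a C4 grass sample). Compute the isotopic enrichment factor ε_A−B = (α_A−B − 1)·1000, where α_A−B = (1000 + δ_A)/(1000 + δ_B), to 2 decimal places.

-61.25 per mil

α_A−B = (1000 + -73.54) / (1000 + -13.09) = 926.46 / 986.91 = 0.938748
ε_A−B = (0.938748 − 1) × 1000 = -61.252 per mil
(The approximation ε ≈ δ_A − δ_B would give -60.45 per mil.)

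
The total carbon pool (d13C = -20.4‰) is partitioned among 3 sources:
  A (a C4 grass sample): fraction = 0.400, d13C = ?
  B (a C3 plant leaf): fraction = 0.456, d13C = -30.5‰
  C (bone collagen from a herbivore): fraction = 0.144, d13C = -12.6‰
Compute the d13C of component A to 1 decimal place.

-11.7‰

Isotope mass balance: δ_bulk = Σ fᵢ·δᵢ.
-20.4 = 0.400×δ_A + 0.456×(-30.5) + 0.144×(-12.6)
0.400·δ_A = -20.4 − (-15.722) = -4.678
δ_A = -4.678 / 0.400 = -11.69‰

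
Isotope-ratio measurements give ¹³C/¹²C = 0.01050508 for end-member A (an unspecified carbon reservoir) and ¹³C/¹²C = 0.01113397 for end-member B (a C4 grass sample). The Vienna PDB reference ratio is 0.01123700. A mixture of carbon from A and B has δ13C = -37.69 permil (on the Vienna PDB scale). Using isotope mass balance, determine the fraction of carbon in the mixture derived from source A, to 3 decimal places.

δ_A = (0.01050508/0.01123700 − 1)×1000 = (0.934865 − 1)×1000 = -65.135 permil
δ_B = (0.01113397/0.01123700 − 1)×1000 = (0.990831 − 1)×1000 = -9.169 permil
f_A = (δ_mix − δ_B)/(δ_A − δ_B) = (-37.69 − (-9.169))/(-65.135 − (-9.169))
f_A = -28.521 / -55.966 = 0.5096

0.510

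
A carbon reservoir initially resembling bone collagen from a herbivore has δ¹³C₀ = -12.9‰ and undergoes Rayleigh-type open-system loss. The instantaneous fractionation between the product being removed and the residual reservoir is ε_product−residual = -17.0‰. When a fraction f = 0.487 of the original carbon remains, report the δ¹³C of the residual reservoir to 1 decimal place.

-0.8‰

Rayleigh residual: δ_res = (δ₀ + 1000)·f^(α−1) − 1000
α = ε/1000 + 1 = 0.98300, so α − 1 = -0.01700
f^(α−1) = 0.487^(-0.01700) = 1.012306
δ_res = (-12.9 + 1000) × 1.012306 − 1000 = 999.248 − 1000 = -0.75‰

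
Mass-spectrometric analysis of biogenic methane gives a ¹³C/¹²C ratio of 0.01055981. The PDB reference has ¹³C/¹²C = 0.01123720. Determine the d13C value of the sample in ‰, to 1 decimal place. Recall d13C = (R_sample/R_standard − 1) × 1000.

-60.3‰

d13C = (R_sample / R_standard − 1) × 1000
R_sample / R_standard = 0.01055981 / 0.01123720 = 0.939719
d13C = (0.939719 − 1) × 1000 = -60.28‰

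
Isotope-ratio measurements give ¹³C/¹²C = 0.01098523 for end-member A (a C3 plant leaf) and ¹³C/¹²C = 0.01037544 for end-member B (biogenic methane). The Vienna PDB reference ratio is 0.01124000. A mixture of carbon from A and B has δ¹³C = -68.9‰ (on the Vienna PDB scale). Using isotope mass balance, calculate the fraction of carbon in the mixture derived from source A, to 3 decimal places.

δ_A = (0.01098523/0.01124000 − 1)×1000 = (0.977334 − 1)×1000 = -22.666‰
δ_B = (0.01037544/0.01124000 − 1)×1000 = (0.923082 − 1)×1000 = -76.918‰
f_A = (δ_mix − δ_B)/(δ_A − δ_B) = (-68.9 − (-76.918))/(-22.666 − (-76.918))
f_A = 8.018 / 54.252 = 0.1478

0.148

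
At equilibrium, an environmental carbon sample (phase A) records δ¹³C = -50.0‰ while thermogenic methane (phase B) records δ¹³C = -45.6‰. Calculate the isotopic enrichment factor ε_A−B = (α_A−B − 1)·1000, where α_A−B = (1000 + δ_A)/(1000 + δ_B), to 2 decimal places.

α_A−B = (1000 + -50.0) / (1000 + -45.6) = 950.0 / 954.4 = 0.995390
ε_A−B = (0.995390 − 1) × 1000 = -4.610‰
(The approximation ε ≈ δ_A − δ_B would give -4.4‰.)

-4.61‰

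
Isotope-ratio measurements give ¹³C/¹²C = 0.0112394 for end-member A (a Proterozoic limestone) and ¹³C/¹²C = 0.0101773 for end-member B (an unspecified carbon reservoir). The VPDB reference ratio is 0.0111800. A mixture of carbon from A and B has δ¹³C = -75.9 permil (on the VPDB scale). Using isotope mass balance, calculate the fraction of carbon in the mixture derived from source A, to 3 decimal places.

0.145

δ_A = (0.0112394/0.0111800 − 1)×1000 = (1.005313 − 1)×1000 = 5.313 permil
δ_B = (0.0101773/0.0111800 − 1)×1000 = (0.910313 − 1)×1000 = -89.687 permil
f_A = (δ_mix − δ_B)/(δ_A − δ_B) = (-75.9 − (-89.687))/(5.313 − (-89.687))
f_A = 13.787 / 95.000 = 0.1451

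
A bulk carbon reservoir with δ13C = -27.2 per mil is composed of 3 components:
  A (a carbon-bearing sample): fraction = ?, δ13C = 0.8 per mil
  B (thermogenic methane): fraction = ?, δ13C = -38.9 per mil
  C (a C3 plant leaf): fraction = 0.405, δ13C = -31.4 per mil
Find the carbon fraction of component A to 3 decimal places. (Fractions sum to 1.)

0.218

Let f_A and f_B be the unknown fractions; fractions sum to 1 so f_A + f_B = 0.595.
Mass balance: Σ fᵢ·δᵢ = δ_bulk ⇒ f_A·(0.8) + f_B·(-38.9) = -27.2 − (-12.717) = -14.483
Substitute f_B = 0.595 − f_A:
f_A·(0.8 − -38.9) = -14.483 − 0.595×(-38.9) = 8.662
f_A = 8.662 / 39.7 = 0.2182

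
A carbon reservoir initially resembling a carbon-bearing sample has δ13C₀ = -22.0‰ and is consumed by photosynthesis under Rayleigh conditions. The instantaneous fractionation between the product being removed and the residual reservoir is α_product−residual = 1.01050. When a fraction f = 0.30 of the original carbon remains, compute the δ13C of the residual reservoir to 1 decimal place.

Rayleigh residual: δ_res = (δ₀ + 1000)·f^(α−1) − 1000
α − 1 = 0.01050
f^(α−1) = 0.30^(0.01050) = 0.987438
δ_res = (-22.0 + 1000) × 0.987438 − 1000 = 965.714 − 1000 = -34.29‰

-34.3‰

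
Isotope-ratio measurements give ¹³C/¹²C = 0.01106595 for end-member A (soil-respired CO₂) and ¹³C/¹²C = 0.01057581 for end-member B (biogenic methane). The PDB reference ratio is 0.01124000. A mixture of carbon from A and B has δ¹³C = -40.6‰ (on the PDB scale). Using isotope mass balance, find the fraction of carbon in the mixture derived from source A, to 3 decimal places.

δ_A = (0.01106595/0.01124000 − 1)×1000 = (0.984515 − 1)×1000 = -15.485‰
δ_B = (0.01057581/0.01124000 − 1)×1000 = (0.940908 − 1)×1000 = -59.092‰
f_A = (δ_mix − δ_B)/(δ_A − δ_B) = (-40.6 − (-59.092))/(-15.485 − (-59.092))
f_A = 18.492 / 43.607 = 0.4241

0.424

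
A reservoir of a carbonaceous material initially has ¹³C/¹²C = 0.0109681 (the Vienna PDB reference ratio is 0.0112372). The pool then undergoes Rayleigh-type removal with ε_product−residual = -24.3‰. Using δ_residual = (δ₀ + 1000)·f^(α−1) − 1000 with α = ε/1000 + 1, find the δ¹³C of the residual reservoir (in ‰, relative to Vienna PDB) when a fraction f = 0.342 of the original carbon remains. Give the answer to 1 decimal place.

1.8‰

δ₀ = (0.0109681/0.0112372 − 1)×1000 = (0.976053 − 1)×1000 = -23.947‰
α − 1 = ε/1000 = -0.0243
f^(α−1) = 0.342^(-0.0243) = 1.026415
δ_res = (-23.947 + 1000) × 1.026415 − 1000 = 1001.836 − 1000 = 1.84‰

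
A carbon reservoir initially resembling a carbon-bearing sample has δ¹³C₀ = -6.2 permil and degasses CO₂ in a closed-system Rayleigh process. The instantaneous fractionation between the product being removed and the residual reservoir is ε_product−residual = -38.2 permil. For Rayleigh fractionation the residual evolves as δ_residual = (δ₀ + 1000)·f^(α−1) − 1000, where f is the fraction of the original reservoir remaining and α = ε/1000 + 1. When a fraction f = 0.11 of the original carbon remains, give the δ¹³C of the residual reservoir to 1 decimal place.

81.2 permil

Rayleigh residual: δ_res = (δ₀ + 1000)·f^(α−1) − 1000
α = ε/1000 + 1 = 0.96180, so α − 1 = -0.03820
f^(α−1) = 0.11^(-0.03820) = 1.087975
δ_res = (-6.2 + 1000) × 1.087975 − 1000 = 1081.229 − 1000 = 81.23 permil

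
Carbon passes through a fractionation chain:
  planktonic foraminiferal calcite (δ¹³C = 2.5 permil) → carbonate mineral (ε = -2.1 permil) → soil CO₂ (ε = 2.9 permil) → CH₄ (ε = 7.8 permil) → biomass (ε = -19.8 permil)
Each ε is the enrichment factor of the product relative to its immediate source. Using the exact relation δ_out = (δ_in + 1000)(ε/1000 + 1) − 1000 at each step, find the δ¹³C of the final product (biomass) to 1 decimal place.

-8.9 permil

step 1: δ = (2.50 + 1000)·(-2.1/1000 + 1) − 1000 = 0.39 permil
step 2: δ = (0.39 + 1000)·(2.9/1000 + 1) − 1000 = 3.30 permil
step 3: δ = (3.30 + 1000)·(7.8/1000 + 1) − 1000 = 11.12 permil
step 4: δ = (11.12 + 1000)·(-19.8/1000 + 1) − 1000 = -8.90 permil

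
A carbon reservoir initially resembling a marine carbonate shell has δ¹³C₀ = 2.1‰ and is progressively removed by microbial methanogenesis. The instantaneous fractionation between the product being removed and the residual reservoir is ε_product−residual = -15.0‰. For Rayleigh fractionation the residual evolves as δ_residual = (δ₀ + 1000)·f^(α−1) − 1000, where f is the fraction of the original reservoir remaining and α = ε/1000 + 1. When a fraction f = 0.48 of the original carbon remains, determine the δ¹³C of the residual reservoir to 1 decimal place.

13.2‰

Rayleigh residual: δ_res = (δ₀ + 1000)·f^(α−1) − 1000
α = ε/1000 + 1 = 0.98500, so α − 1 = -0.01500
f^(α−1) = 0.48^(-0.01500) = 1.011070
δ_res = (2.1 + 1000) × 1.011070 − 1000 = 1013.194 − 1000 = 13.19‰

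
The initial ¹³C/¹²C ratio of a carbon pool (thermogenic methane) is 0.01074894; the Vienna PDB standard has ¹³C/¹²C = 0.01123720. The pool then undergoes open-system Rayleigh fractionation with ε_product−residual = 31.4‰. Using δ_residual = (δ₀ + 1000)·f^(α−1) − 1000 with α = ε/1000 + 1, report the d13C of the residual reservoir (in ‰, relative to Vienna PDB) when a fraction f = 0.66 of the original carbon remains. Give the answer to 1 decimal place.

δ₀ = (0.01074894/0.01123720 − 1)×1000 = (0.956550 − 1)×1000 = -43.450‰
α − 1 = ε/1000 = 0.0314
f^(α−1) = 0.66^(0.0314) = 0.987038
δ_res = (-43.450 + 1000) × 0.987038 − 1000 = 944.150 − 1000 = -55.85‰

-55.8‰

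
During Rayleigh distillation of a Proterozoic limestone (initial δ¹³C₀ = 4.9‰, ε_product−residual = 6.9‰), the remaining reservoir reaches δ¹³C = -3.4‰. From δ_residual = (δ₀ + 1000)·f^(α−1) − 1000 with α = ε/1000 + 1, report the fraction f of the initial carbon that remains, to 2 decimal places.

0.30

α − 1 = ε/1000 = 0.0069
(δ_res + 1000)/(δ₀ + 1000) = (-3.4 + 1000)/(4.9 + 1000) = 996.6/1004.9 = 0.991740
f = 0.991740^(1/0.0069) = exp(ln(0.991740)/0.0069) = exp(-0.00829/0.0069)
f = exp(-1.2020) = 0.3006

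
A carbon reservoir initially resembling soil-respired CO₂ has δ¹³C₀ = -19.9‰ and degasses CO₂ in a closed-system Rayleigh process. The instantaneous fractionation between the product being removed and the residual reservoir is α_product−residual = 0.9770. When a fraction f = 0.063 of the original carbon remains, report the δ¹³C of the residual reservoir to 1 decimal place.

Rayleigh residual: δ_res = (δ₀ + 1000)·f^(α−1) − 1000
α − 1 = -0.02300
f^(α−1) = 0.063^(-0.02300) = 1.065651
δ_res = (-19.9 + 1000) × 1.065651 − 1000 = 1044.445 − 1000 = 44.44‰

44.4‰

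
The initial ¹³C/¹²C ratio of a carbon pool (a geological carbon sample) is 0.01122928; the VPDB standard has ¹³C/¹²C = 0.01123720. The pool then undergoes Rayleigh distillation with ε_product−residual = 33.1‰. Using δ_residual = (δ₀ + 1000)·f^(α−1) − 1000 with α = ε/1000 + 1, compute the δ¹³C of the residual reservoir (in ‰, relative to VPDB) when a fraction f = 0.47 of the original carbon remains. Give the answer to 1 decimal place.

δ₀ = (0.01122928/0.01123720 − 1)×1000 = (0.999295 − 1)×1000 = -0.705‰
α − 1 = ε/1000 = 0.0331
f^(α−1) = 0.47^(0.0331) = 0.975318
δ_res = (-0.705 + 1000) × 0.975318 − 1000 = 974.631 − 1000 = -25.37‰

-25.4‰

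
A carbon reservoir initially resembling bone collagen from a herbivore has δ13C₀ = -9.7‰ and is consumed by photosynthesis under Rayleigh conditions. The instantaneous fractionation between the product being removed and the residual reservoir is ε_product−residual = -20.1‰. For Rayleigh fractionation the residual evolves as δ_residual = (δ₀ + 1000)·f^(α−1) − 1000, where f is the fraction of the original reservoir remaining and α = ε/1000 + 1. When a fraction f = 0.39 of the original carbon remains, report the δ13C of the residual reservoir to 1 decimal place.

Rayleigh residual: δ_res = (δ₀ + 1000)·f^(α−1) − 1000
α = ε/1000 + 1 = 0.97990, so α − 1 = -0.02010
f^(α−1) = 0.39^(-0.02010) = 1.019107
δ_res = (-9.7 + 1000) × 1.019107 − 1000 = 1009.221 − 1000 = 9.22‰

9.2‰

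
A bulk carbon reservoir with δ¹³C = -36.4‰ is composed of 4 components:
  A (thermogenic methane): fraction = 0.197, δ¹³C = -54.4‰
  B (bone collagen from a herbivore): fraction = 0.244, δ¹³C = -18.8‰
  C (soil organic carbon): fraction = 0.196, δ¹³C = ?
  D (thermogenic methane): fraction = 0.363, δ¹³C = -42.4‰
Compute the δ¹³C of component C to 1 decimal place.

-29.1‰

Isotope mass balance: δ_bulk = Σ fᵢ·δᵢ.
-36.4 = 0.197×(-54.4) + 0.244×(-18.8) + 0.196×δ_C + 0.363×(-42.4)
0.196·δ_C = -36.4 − (-30.695) = -5.705
δ_C = -5.705 / 0.196 = -29.11‰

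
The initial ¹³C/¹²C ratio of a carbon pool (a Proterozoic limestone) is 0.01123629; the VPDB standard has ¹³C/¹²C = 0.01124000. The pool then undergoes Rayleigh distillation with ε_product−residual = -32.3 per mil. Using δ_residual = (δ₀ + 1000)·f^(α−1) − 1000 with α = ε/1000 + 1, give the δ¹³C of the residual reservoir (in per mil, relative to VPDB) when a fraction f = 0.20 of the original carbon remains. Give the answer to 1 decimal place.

53.0 per mil

δ₀ = (0.01123629/0.01124000 − 1)×1000 = (0.999670 − 1)×1000 = -0.330 per mil
α − 1 = ε/1000 = -0.0323
f^(α−1) = 0.20^(-0.0323) = 1.053360
δ_res = (-0.330 + 1000) × 1.053360 − 1000 = 1053.012 − 1000 = 53.01 per mil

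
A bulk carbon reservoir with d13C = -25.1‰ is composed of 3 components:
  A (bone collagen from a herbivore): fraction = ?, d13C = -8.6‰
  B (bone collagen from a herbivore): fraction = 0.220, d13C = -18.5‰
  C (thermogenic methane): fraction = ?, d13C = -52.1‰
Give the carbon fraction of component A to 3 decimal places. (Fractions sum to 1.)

Let f_A and f_C be the unknown fractions; fractions sum to 1 so f_A + f_C = 0.780.
Mass balance: Σ fᵢ·δᵢ = δ_bulk ⇒ f_A·(-8.6) + f_C·(-52.1) = -25.1 − (-4.070) = -21.030
Substitute f_C = 0.780 − f_A:
f_A·(-8.6 − -52.1) = -21.030 − 0.780×(-52.1) = 19.608
f_A = 19.608 / 43.5 = 0.4508

0.451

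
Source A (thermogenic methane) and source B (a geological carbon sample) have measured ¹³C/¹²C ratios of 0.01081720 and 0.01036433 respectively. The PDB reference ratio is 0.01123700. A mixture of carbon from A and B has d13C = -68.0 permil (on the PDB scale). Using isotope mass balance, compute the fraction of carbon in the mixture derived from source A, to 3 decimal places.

0.240

δ_A = (0.01081720/0.01123700 − 1)×1000 = (0.962641 − 1)×1000 = -37.359 permil
δ_B = (0.01036433/0.01123700 − 1)×1000 = (0.922340 − 1)×1000 = -77.660 permil
f_A = (δ_mix − δ_B)/(δ_A − δ_B) = (-68.0 − (-77.660))/(-37.359 − (-77.660))
f_A = 9.660 / 40.302 = 0.2397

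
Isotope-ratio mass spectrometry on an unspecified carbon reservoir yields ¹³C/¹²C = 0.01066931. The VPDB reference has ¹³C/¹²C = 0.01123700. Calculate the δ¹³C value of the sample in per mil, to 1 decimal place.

δ¹³C = (R_sample / R_standard − 1) × 1000
R_sample / R_standard = 0.01066931 / 0.01123700 = 0.949480
δ¹³C = (0.949480 − 1) × 1000 = -50.52 per mil

-50.5 per mil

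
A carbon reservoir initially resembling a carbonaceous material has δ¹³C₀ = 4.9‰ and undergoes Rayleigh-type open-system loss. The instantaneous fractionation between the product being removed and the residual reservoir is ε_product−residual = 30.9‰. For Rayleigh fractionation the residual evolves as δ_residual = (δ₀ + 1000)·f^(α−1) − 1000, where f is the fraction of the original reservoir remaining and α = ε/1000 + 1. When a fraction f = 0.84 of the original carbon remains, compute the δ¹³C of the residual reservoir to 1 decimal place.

-0.5‰

Rayleigh residual: δ_res = (δ₀ + 1000)·f^(α−1) − 1000
α = ε/1000 + 1 = 1.03090, so α − 1 = 0.03090
f^(α−1) = 0.84^(0.03090) = 0.994627
δ_res = (4.9 + 1000) × 0.994627 − 1000 = 999.501 − 1000 = -0.50‰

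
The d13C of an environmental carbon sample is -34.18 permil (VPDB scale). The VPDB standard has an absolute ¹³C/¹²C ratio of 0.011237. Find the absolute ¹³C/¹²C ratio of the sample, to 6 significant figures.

R_sample = R_standard × (d13C/1000 + 1)
R_sample = 0.011237 × (-34.18/1000 + 1) = 0.011237 × 0.965820
R_sample = 0.0108529

0.0108529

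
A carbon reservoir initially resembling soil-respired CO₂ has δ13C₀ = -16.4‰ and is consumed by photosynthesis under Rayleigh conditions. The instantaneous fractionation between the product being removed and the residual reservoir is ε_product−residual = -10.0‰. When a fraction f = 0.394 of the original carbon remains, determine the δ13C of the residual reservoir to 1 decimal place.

-7.2‰

Rayleigh residual: δ_res = (δ₀ + 1000)·f^(α−1) − 1000
α = ε/1000 + 1 = 0.99000, so α − 1 = -0.01000
f^(α−1) = 0.394^(-0.01000) = 1.009358
δ_res = (-16.4 + 1000) × 1.009358 − 1000 = 992.804 − 1000 = -7.20‰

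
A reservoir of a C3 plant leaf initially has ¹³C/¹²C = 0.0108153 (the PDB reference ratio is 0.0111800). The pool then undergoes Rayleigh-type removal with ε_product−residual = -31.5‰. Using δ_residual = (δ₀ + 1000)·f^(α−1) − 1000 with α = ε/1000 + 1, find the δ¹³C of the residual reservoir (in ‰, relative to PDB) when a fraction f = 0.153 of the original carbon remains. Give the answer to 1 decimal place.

δ₀ = (0.0108153/0.0111800 − 1)×1000 = (0.967379 − 1)×1000 = -32.621‰
α − 1 = ε/1000 = -0.0315
f^(α−1) = 0.153^(-0.0315) = 1.060919
δ_res = (-32.621 + 1000) × 1.060919 − 1000 = 1026.311 − 1000 = 26.31‰

26.3‰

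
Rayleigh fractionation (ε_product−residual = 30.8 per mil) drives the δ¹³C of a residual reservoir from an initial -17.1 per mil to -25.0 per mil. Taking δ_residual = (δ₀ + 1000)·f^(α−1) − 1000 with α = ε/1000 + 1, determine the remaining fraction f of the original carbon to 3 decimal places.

0.770

α − 1 = ε/1000 = 0.0308
(δ_res + 1000)/(δ₀ + 1000) = (-25.0 + 1000)/(-17.1 + 1000) = 975.0/982.9 = 0.991963
f = 0.991963^(1/0.0308) = exp(ln(0.991963)/0.0308) = exp(-0.00807/0.0308)
f = exp(-0.2620) = 0.7695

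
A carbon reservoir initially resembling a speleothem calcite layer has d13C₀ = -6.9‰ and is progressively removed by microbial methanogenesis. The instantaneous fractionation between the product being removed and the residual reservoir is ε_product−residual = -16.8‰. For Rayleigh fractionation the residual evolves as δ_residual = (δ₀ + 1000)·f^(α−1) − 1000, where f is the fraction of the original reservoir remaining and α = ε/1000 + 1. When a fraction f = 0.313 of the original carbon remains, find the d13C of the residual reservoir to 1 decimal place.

Rayleigh residual: δ_res = (δ₀ + 1000)·f^(α−1) − 1000
α = ε/1000 + 1 = 0.98320, so α − 1 = -0.01680
f^(α−1) = 0.313^(-0.01680) = 1.019706
δ_res = (-6.9 + 1000) × 1.019706 − 1000 = 1012.670 − 1000 = 12.67‰

12.7‰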